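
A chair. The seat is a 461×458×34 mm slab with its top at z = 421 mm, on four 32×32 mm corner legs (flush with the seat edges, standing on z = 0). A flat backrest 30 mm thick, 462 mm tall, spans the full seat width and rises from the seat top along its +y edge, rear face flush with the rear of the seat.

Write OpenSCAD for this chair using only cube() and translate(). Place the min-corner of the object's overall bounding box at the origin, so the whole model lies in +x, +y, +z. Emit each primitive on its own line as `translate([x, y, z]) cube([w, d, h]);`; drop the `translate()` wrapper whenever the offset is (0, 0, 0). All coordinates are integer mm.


// leg_h = 421 - 34 = 387
translate([0, 0, 387]) cube([461, 458, 34]);
cube([32, 32, 387]);
translate([429, 0, 0]) cube([32, 32, 387]);
translate([0, 426, 0]) cube([32, 32, 387]);
translate([429, 426, 0]) cube([32, 32, 387]);
translate([0, 428, 421]) cube([461, 30, 462]);


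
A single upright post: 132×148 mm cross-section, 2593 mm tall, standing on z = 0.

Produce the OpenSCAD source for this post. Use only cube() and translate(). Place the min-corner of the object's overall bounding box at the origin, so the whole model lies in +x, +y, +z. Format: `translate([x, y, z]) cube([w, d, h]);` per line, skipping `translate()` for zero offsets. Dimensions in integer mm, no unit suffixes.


cube([132, 148, 2593]);


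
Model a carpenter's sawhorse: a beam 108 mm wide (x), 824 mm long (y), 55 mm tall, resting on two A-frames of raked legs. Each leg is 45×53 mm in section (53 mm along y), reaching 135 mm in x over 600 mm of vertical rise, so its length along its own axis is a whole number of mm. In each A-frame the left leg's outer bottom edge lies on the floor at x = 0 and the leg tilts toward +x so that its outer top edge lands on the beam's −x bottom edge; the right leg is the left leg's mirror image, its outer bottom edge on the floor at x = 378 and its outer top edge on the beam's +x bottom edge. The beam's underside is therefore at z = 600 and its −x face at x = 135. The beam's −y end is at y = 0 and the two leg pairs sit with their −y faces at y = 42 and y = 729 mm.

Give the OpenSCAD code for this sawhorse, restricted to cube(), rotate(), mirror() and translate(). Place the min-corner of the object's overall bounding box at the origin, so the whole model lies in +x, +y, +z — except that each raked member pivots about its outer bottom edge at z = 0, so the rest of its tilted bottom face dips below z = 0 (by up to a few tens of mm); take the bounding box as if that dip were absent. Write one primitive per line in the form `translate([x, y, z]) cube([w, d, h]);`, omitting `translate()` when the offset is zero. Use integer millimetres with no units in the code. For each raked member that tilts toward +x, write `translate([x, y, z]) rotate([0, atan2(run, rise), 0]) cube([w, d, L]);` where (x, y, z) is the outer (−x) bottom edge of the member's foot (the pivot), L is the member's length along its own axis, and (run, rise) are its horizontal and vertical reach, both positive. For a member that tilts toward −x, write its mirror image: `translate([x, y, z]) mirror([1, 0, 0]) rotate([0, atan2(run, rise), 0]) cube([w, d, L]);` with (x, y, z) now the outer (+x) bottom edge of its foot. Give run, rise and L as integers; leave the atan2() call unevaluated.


// leg length = √(135² + 600²) = 615
// right-leg outer foot x = 2·135 + 108 = 378
// beam min-corner = (135, 0, 600)
translate([135, 0, 600]) cube([108, 824, 55]);
translate([0, 42, 0]) rotate([0, atan2(135, 600), 0]) cube([45, 53, 615]);
translate([378, 42, 0]) mirror([1, 0, 0]) rotate([0, atan2(135, 600), 0]) cube([45, 53, 615]);
translate([0, 729, 0]) rotate([0, atan2(135, 600), 0]) cube([45, 53, 615]);
translate([378, 729, 0]) mirror([1, 0, 0]) rotate([0, atan2(135, 600), 0]) cube([45, 53, 615]);


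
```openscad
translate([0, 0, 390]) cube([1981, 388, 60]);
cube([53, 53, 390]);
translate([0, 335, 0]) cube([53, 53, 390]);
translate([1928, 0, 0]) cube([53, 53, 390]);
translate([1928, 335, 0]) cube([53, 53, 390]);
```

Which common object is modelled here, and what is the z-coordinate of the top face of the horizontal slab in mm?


A bench. The seat-top height is 450 mm.

A long slab on four corner posts — a bench. The slab sits at z = 390 with thickness 60, so the top is 390 + 60 = 450 mm.


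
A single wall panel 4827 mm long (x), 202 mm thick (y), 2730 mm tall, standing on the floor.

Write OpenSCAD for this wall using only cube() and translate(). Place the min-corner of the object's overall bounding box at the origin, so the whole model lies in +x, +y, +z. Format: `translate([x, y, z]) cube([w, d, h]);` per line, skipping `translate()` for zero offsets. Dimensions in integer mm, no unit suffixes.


cube([4827, 202, 2730]);


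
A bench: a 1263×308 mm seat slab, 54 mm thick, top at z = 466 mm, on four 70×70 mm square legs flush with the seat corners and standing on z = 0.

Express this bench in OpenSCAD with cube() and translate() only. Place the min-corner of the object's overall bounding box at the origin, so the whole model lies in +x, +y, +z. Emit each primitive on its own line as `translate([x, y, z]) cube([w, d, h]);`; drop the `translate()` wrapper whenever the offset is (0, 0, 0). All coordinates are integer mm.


// leg_h = 466 − 54 = 412
translate([0, 0, 412]) cube([1263, 308, 54]);
cube([70, 70, 412]);
translate([0, 238, 0]) cube([70, 70, 412]);
translate([1193, 0, 0]) cube([70, 70, 412]);
translate([1193, 238, 0]) cube([70, 70, 412]);


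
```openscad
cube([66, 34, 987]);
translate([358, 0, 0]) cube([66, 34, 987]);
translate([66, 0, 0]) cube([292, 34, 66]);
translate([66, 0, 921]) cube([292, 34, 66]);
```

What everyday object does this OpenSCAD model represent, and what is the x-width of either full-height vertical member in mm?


A picture frame. The border width is 66 mm.

Four thin pieces enclosing a rectangular opening — a picture frame. The two full-height stiles are 987 mm tall; the top rail sits at z = 921 and is 66 mm tall, so the border above the opening is 987 − 921 = 66 mm, matching the stile x-width.


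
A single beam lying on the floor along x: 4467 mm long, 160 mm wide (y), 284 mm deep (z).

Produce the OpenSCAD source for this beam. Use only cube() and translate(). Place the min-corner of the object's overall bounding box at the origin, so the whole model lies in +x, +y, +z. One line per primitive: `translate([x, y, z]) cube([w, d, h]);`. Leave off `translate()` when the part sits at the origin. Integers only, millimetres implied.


cube([4467, 160, 284]);


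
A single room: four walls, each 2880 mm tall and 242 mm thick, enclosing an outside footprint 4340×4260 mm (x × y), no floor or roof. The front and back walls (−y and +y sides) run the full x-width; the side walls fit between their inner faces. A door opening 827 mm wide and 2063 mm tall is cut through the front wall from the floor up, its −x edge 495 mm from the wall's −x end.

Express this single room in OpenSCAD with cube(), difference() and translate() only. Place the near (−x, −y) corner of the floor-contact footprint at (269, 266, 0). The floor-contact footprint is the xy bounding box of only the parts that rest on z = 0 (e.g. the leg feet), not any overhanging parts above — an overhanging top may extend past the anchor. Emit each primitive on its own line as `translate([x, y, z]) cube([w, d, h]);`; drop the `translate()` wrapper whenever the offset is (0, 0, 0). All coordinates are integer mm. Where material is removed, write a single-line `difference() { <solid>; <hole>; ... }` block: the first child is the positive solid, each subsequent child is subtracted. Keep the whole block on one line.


difference() { translate([269, 266, 0]) cube([4340, 242, 2880]); translate([764, 266, 0]) cube([827, 242, 2063]); }
translate([269, 4284, 0]) cube([4340, 242, 2880]);
translate([269, 508, 0]) cube([242, 3776, 2880]);
translate([4367, 508, 0]) cube([242, 3776, 2880]);


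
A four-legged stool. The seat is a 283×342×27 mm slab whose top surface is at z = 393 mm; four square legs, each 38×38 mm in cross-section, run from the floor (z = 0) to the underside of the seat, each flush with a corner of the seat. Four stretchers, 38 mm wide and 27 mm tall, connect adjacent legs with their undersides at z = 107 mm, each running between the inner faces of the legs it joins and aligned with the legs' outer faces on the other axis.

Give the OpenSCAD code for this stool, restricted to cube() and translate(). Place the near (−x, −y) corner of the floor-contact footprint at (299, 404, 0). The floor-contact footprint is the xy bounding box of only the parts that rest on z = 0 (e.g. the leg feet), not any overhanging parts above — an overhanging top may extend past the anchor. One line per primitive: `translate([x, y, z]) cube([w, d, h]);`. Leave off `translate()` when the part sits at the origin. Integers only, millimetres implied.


translate([299, 404, 366]) cube([283, 342, 27]);
translate([299, 404, 0]) cube([38, 38, 366]);
translate([544, 404, 0]) cube([38, 38, 366]);
translate([299, 708, 0]) cube([38, 38, 366]);
translate([544, 708, 0]) cube([38, 38, 366]);
translate([337, 404, 107]) cube([207, 38, 27]);
translate([337, 708, 107]) cube([207, 38, 27]);
translate([299, 442, 107]) cube([38, 266, 27]);
translate([544, 442, 107]) cube([38, 266, 27]);


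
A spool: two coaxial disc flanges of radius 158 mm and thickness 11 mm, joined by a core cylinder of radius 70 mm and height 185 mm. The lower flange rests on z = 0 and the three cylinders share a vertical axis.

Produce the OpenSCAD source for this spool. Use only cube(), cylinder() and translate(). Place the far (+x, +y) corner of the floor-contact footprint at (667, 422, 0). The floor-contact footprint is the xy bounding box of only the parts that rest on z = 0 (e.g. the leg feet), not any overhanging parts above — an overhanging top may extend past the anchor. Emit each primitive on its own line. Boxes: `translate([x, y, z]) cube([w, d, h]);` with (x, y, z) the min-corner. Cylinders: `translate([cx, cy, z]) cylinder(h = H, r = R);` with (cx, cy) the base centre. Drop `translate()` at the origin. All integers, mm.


translate([509, 264, 0]) cylinder(h = 11, r = 158);
translate([509, 264, 11]) cylinder(h = 185, r = 70);
translate([509, 264, 196]) cylinder(h = 11, r = 158);


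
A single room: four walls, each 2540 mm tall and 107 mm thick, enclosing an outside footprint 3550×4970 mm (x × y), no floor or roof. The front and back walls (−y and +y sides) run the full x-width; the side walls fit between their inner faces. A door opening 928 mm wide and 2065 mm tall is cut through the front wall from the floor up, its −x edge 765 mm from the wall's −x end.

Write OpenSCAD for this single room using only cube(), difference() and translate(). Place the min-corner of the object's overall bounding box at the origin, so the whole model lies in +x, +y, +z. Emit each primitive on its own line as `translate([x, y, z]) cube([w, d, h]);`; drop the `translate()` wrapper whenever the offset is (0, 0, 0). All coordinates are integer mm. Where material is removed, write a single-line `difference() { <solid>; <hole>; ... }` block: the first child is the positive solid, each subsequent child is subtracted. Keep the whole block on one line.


difference() { cube([3550, 107, 2540]); translate([765, 0, 0]) cube([928, 107, 2065]); }
translate([0, 4863, 0]) cube([3550, 107, 2540]);
translate([0, 107, 0]) cube([107, 4756, 2540]);
translate([3443, 107, 0]) cube([107, 4756, 2540]);


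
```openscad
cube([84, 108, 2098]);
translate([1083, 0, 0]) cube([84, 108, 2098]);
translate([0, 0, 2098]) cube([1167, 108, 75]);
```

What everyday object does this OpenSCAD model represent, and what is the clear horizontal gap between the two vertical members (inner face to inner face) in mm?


A door frame. The clear opening width is 999 mm.

Two 2098 mm tall posts with a header on top — a door frame. The left jamb is 84 mm wide at x = 0; the right jamb starts at x = 1083. The clear opening is 1083 − 84 = 999 mm.


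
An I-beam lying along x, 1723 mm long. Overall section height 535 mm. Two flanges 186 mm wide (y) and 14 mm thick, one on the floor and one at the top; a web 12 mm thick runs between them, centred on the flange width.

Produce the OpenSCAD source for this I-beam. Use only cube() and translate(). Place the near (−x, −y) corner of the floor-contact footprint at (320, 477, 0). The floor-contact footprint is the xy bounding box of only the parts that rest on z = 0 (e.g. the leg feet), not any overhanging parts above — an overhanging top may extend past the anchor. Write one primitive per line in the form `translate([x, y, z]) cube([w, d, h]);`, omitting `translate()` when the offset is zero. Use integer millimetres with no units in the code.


translate([320, 477, 0]) cube([1723, 186, 14]);
translate([320, 564, 14]) cube([1723, 12, 507]);
translate([320, 477, 521]) cube([1723, 186, 14]);


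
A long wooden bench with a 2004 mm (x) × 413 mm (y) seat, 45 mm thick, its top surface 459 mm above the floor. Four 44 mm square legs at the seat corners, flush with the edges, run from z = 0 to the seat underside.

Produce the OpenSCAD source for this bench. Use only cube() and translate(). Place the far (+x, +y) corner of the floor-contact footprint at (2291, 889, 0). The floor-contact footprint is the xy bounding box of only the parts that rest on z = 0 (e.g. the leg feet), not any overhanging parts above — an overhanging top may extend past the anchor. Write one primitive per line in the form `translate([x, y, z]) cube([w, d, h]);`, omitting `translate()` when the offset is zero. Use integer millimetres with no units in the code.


translate([287, 476, 414]) cube([2004, 413, 45]);
translate([287, 476, 0]) cube([44, 44, 414]);
translate([287, 845, 0]) cube([44, 44, 414]);
translate([2247, 476, 0]) cube([44, 44, 414]);
translate([2247, 845, 0]) cube([44, 44, 414]);


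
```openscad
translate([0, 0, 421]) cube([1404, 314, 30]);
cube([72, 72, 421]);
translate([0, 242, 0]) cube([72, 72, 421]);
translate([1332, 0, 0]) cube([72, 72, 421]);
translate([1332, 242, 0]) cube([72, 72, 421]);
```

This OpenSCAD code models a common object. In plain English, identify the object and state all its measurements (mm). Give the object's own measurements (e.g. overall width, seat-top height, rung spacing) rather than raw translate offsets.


A long wooden bench with a 1404 mm (x) × 314 mm (y) seat, 30 mm thick, its top surface 451 mm above the floor. Four 72 mm square legs at the seat corners, flush with the edges, run from z = 0 to the seat underside.


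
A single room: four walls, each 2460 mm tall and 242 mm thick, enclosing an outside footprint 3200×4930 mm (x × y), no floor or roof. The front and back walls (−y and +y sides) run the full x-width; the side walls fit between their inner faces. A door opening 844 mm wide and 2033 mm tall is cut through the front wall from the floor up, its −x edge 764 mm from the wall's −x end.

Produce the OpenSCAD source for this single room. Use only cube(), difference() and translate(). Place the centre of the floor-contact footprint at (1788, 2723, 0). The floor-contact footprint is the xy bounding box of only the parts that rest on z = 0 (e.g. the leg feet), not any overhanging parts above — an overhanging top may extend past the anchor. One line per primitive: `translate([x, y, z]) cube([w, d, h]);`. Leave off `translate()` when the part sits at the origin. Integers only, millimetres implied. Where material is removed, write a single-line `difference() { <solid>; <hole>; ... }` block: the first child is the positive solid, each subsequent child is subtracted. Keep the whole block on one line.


difference() { translate([188, 258, 0]) cube([3200, 242, 2460]); translate([952, 258, 0]) cube([844, 242, 2033]); }
translate([188, 4946, 0]) cube([3200, 242, 2460]);
translate([188, 500, 0]) cube([242, 4446, 2460]);
translate([3146, 500, 0]) cube([242, 4446, 2460]);


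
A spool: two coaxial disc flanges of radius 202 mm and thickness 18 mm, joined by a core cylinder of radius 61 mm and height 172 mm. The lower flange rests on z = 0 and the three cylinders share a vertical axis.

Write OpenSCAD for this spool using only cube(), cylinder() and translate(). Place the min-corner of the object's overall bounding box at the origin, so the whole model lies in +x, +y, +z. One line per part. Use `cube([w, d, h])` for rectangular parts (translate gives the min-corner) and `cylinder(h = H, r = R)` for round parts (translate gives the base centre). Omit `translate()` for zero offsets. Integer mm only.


translate([202, 202, 0]) cylinder(h = 18, r = 202);
translate([202, 202, 18]) cylinder(h = 172, r = 61);
translate([202, 202, 190]) cylinder(h = 18, r = 202);


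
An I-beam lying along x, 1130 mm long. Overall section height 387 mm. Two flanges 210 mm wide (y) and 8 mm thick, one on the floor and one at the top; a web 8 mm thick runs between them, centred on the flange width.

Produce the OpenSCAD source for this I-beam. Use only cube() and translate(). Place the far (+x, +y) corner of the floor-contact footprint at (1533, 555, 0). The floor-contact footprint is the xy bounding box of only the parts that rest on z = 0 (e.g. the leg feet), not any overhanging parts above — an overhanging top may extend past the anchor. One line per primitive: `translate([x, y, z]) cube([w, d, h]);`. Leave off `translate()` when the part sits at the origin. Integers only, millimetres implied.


translate([403, 345, 0]) cube([1130, 210, 8]);
translate([403, 446, 8]) cube([1130, 8, 371]);
translate([403, 345, 379]) cube([1130, 210, 8]);


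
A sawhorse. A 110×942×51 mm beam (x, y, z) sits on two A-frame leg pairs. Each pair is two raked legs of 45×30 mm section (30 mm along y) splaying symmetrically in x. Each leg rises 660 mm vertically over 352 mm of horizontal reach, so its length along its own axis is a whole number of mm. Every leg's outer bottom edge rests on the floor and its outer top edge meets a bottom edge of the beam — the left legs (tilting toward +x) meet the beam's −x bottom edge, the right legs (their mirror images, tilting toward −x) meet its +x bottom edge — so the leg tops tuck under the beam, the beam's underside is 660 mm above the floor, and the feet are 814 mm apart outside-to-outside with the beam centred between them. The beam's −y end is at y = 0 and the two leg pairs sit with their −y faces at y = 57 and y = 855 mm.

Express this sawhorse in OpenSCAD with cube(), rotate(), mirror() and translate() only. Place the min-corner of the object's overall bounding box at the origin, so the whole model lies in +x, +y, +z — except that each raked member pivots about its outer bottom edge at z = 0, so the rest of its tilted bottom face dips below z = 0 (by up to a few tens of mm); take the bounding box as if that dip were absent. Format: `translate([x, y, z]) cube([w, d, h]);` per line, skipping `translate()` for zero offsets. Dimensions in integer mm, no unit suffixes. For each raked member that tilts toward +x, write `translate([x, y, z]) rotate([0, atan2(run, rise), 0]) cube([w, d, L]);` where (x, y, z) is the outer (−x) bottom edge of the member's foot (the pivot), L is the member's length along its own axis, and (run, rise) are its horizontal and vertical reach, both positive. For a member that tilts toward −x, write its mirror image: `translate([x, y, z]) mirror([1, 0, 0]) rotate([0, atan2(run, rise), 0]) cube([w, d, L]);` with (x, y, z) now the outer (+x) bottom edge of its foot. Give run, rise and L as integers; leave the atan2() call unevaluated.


translate([352, 0, 660]) cube([110, 942, 51]);
translate([0, 57, 0]) rotate([0, atan2(352, 660), 0]) cube([45, 30, 748]);
translate([814, 57, 0]) mirror([1, 0, 0]) rotate([0, atan2(352, 660), 0]) cube([45, 30, 748]);
translate([0, 855, 0]) rotate([0, atan2(352, 660), 0]) cube([45, 30, 748]);
translate([814, 855, 0]) mirror([1, 0, 0]) rotate([0, atan2(352, 660), 0]) cube([45, 30, 748]);


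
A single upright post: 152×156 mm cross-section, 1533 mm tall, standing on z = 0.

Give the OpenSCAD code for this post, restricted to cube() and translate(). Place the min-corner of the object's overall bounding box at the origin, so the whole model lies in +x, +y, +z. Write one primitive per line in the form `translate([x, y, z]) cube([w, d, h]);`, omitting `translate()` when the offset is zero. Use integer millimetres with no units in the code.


cube([152, 156, 1533]);


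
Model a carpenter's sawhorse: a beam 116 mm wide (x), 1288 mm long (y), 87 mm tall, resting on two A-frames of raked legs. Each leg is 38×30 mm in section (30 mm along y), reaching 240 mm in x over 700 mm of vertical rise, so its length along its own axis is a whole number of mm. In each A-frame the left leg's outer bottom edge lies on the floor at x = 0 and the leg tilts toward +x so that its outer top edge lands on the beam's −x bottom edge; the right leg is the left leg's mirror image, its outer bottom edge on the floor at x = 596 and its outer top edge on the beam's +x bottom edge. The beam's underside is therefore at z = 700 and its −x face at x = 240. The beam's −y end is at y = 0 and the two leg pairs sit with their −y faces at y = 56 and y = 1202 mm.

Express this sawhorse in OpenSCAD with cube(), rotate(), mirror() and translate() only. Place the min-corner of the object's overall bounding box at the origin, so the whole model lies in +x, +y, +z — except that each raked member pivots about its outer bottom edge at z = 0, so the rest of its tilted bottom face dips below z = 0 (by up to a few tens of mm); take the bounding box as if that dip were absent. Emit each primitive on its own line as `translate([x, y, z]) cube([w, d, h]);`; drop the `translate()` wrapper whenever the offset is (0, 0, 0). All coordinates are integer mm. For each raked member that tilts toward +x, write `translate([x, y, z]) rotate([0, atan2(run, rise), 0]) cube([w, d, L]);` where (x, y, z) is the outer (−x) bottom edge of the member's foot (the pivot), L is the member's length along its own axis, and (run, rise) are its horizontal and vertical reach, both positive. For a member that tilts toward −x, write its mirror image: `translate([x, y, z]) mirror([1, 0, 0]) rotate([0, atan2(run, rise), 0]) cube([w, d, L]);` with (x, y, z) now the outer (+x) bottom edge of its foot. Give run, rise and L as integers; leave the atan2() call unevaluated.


translate([240, 0, 700]) cube([116, 1288, 87]);
translate([0, 56, 0]) rotate([0, atan2(240, 700), 0]) cube([38, 30, 740]);
translate([596, 56, 0]) mirror([1, 0, 0]) rotate([0, atan2(240, 700), 0]) cube([38, 30, 740]);
translate([0, 1202, 0]) rotate([0, atan2(240, 700), 0]) cube([38, 30, 740]);
translate([596, 1202, 0]) mirror([1, 0, 0]) rotate([0, atan2(240, 700), 0]) cube([38, 30, 740]);


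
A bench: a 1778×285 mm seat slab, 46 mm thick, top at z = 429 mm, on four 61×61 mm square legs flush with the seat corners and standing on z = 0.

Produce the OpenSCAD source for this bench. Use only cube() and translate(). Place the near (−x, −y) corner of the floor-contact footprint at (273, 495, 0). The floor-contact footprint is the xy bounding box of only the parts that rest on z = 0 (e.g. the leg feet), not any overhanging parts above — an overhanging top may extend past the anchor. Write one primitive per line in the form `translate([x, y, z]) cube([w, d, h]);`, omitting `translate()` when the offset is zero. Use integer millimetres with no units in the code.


translate([273, 495, 383]) cube([1778, 285, 46]);
translate([273, 495, 0]) cube([61, 61, 383]);
translate([273, 719, 0]) cube([61, 61, 383]);
translate([1990, 495, 0]) cube([61, 61, 383]);
translate([1990, 719, 0]) cube([61, 61, 383]);


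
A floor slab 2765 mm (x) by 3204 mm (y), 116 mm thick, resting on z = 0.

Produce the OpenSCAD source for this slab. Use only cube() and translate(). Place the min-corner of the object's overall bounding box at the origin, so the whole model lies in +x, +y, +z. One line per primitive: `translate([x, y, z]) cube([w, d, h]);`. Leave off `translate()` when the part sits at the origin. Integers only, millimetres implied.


cube([2765, 3204, 116]);


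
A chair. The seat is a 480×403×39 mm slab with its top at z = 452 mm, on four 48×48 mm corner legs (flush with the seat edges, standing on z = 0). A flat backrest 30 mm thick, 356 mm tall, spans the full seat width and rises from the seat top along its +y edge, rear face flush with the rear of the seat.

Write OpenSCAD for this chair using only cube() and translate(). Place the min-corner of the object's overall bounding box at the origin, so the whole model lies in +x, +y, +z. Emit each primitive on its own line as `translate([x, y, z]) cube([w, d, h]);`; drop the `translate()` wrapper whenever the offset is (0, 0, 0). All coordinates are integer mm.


// leg_h = 452 - 39 = 413
translate([0, 0, 413]) cube([480, 403, 39]);
cube([48, 48, 413]);
translate([432, 0, 0]) cube([48, 48, 413]);
translate([0, 355, 0]) cube([48, 48, 413]);
translate([432, 355, 0]) cube([48, 48, 413]);
translate([0, 373, 452]) cube([480, 30, 356]);


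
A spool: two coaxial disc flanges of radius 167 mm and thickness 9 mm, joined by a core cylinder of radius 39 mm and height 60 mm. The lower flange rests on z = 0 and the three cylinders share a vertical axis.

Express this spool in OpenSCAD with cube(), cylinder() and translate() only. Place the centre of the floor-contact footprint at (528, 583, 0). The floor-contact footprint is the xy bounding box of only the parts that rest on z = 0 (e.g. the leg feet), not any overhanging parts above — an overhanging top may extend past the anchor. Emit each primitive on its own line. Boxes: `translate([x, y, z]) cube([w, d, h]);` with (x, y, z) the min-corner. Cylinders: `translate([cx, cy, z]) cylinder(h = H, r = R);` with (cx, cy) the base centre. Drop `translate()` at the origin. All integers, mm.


translate([528, 583, 0]) cylinder(h = 9, r = 167);
translate([528, 583, 9]) cylinder(h = 60, r = 39);
translate([528, 583, 69]) cylinder(h = 9, r = 167);


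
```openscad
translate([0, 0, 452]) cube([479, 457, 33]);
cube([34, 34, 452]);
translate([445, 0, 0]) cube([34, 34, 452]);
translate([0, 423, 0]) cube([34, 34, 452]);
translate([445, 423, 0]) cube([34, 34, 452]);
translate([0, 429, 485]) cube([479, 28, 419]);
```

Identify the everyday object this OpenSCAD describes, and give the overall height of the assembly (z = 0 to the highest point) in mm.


A chair. The overall height is 904 mm.

A slab on four corner posts with a tall panel at the back — a chair. The seat slab sits at z = 452 with thickness 33, and the 419 mm backrest starts at the seat top, so the overall height is 452 + 33 + 419 = 904 mm.


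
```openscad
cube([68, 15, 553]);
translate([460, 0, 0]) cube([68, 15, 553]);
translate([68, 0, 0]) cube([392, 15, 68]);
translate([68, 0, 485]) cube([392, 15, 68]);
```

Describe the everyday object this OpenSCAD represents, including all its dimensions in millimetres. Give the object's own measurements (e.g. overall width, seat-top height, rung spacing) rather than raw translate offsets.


A rectangular picture frame lying in the x–z plane (depth along y). The opening is 392 mm wide (x) by 417 mm tall (z), surrounded by a border 68 mm wide on all four sides. The frame is 15 mm deep and is made of two full-height vertical stiles with two horizontal rails fitted between them.


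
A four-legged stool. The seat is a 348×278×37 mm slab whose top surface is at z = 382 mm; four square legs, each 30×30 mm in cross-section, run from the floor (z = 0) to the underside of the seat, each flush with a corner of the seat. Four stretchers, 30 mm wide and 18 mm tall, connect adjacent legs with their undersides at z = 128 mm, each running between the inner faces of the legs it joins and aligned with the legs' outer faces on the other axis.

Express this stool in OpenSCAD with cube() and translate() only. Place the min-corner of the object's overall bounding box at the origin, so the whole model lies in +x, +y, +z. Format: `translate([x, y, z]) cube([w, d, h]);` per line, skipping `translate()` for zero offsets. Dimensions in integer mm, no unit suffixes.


translate([0, 0, 345]) cube([348, 278, 37]);
cube([30, 30, 345]);
translate([318, 0, 0]) cube([30, 30, 345]);
translate([0, 248, 0]) cube([30, 30, 345]);
translate([318, 248, 0]) cube([30, 30, 345]);
translate([30, 0, 128]) cube([288, 30, 18]);
translate([30, 248, 128]) cube([288, 30, 18]);
translate([0, 30, 128]) cube([30, 218, 18]);
translate([318, 30, 128]) cube([30, 218, 18]);


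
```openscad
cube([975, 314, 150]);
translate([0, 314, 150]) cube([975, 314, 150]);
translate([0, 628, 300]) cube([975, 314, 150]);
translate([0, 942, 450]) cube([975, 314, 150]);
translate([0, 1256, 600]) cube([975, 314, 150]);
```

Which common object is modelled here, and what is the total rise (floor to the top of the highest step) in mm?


A staircase. The total rise is 750 mm.

5 identical blocks, each offset up and back from the previous — a staircase. Each step is 150 mm tall and there are 5 of them, so the total rise is 5 × 150 = 750 mm.


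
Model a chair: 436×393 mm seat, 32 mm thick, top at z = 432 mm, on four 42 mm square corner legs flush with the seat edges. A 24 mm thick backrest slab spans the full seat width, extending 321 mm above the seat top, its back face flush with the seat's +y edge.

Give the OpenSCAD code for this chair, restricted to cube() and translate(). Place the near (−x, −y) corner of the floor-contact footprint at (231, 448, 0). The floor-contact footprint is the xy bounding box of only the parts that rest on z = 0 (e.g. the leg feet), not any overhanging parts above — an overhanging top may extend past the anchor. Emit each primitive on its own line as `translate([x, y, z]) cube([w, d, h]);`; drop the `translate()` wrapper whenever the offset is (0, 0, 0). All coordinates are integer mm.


translate([231, 448, 400]) cube([436, 393, 32]);
translate([231, 448, 0]) cube([42, 42, 400]);
translate([625, 448, 0]) cube([42, 42, 400]);
translate([231, 799, 0]) cube([42, 42, 400]);
translate([625, 799, 0]) cube([42, 42, 400]);
translate([231, 817, 432]) cube([436, 24, 321]);


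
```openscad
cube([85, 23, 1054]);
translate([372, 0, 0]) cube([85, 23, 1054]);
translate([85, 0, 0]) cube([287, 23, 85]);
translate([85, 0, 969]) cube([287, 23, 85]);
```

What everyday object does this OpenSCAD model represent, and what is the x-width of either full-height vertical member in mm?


A picture frame. The border width is 85 mm.

Four thin pieces enclosing a rectangular opening — a picture frame. The two full-height stiles are 1054 mm tall; the top rail sits at z = 969 and is 85 mm tall, so the border above the opening is 1054 − 969 = 85 mm, matching the stile x-width.


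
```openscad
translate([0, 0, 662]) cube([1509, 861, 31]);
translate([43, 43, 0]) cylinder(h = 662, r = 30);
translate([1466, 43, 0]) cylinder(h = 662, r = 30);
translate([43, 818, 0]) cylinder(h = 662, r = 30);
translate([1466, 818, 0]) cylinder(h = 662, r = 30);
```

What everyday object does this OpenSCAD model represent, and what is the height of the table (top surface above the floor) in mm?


A table. The table height is 693 mm.

A 1509×861×31 slab sits at z = 662 on four Ø60 mm round legs — a table. The top surface is at 662 + 31 = 693 mm.


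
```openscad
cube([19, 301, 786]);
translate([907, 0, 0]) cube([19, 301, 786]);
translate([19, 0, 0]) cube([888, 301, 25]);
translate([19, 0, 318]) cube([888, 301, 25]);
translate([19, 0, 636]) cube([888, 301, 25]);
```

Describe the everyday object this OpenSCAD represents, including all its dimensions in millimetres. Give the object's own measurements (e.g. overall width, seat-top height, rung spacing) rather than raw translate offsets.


An open bookshelf. Two side panels, each 19 mm thick, 301 mm deep and 786 mm tall, stand 926 mm apart (outside-to-outside). Between them sit 3 shelves, each 25 mm thick and 301 mm deep, spanning the full gap between the sides. The bottom shelf rests on the floor (its underside at z = 0) and the clear gap between one shelf's top and the next shelf's underside is 293 mm.


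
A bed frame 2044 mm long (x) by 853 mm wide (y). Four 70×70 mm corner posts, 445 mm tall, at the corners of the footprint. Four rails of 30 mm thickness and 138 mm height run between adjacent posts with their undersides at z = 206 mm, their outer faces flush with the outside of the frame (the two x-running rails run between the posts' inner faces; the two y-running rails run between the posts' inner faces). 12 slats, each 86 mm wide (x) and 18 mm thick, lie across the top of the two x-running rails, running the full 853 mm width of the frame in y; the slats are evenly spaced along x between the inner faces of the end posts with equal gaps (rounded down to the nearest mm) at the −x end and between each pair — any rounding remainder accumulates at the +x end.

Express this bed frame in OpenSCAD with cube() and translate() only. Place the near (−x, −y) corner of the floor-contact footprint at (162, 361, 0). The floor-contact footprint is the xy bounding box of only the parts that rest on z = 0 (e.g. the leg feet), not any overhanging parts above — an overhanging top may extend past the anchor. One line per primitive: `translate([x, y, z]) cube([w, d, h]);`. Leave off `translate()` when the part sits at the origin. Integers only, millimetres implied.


// slat z = rail_z + rail_h = 206 + 138 = 344
// slat gap = ⌊(1904 − 12·86) / 13⌋ = 67
translate([162, 361, 0]) cube([70, 70, 445]);
translate([162, 1144, 0]) cube([70, 70, 445]);
translate([2136, 361, 0]) cube([70, 70, 445]);
translate([2136, 1144, 0]) cube([70, 70, 445]);
translate([232, 361, 206]) cube([1904, 30, 138]);
translate([232, 1184, 206]) cube([1904, 30, 138]);
translate([162, 431, 206]) cube([30, 713, 138]);
translate([2176, 431, 206]) cube([30, 713, 138]);
translate([299, 361, 344]) cube([86, 853, 18]);
translate([452, 361, 344]) cube([86, 853, 18]);
translate([605, 361, 344]) cube([86, 853, 18]);
translate([758, 361, 344]) cube([86, 853, 18]);
translate([911, 361, 344]) cube([86, 853, 18]);
translate([1064, 361, 344]) cube([86, 853, 18]);
translate([1217, 361, 344]) cube([86, 853, 18]);
translate([1370, 361, 344]) cube([86, 853, 18]);
translate([1523, 361, 344]) cube([86, 853, 18]);
translate([1676, 361, 344]) cube([86, 853, 18]);
translate([1829, 361, 344]) cube([86, 853, 18]);
translate([1982, 361, 344]) cube([86, 853, 18]);


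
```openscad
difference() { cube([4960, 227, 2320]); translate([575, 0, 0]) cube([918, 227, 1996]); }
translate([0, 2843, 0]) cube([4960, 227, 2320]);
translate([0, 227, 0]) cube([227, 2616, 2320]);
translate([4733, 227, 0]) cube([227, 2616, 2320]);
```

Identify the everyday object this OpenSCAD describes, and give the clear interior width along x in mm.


A single room. The interior width is 4506 mm.

Four walls enclosing a rectangle with a door in the front wall — a room. Outside width 4960 minus two 227 mm walls gives 4506 mm.


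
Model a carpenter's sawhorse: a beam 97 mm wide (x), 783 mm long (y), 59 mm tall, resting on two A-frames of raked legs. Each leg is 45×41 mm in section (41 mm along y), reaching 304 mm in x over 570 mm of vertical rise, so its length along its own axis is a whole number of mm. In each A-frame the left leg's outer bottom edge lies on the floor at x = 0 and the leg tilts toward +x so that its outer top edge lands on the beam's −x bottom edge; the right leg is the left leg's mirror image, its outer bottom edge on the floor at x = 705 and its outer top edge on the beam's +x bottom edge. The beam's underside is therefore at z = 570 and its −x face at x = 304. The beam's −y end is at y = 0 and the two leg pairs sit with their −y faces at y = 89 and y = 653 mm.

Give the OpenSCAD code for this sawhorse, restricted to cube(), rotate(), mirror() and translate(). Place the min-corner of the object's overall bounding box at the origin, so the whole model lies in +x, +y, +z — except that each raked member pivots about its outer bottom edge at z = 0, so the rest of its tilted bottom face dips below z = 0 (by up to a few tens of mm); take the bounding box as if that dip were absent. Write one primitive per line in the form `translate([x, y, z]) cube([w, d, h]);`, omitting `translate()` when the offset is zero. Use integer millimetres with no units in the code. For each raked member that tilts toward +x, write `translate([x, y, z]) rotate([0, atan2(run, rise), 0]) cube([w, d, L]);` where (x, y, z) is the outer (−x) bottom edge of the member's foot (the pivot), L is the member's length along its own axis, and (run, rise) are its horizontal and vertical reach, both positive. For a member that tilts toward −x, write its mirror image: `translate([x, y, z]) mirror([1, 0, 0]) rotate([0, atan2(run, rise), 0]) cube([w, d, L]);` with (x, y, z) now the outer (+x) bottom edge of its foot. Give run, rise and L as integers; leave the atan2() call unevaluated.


translate([304, 0, 570]) cube([97, 783, 59]);
translate([0, 89, 0]) rotate([0, atan2(304, 570), 0]) cube([45, 41, 646]);
translate([705, 89, 0]) mirror([1, 0, 0]) rotate([0, atan2(304, 570), 0]) cube([45, 41, 646]);
translate([0, 653, 0]) rotate([0, atan2(304, 570), 0]) cube([45, 41, 646]);
translate([705, 653, 0]) mirror([1, 0, 0]) rotate([0, atan2(304, 570), 0]) cube([45, 41, 646]);


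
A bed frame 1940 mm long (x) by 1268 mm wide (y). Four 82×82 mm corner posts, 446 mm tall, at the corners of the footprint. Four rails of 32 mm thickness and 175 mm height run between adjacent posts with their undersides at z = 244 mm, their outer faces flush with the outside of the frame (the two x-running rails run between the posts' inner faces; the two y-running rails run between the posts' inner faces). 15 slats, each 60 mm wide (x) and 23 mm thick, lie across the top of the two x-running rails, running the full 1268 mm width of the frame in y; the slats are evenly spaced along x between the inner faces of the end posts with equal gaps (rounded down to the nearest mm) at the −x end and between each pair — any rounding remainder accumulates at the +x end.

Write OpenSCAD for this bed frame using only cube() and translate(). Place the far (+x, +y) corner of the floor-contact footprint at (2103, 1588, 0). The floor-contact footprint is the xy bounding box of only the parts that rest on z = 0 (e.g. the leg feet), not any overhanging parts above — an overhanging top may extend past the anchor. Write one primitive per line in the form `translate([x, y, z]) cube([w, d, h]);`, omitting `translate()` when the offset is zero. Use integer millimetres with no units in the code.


// slat z = rail_z + rail_h = 244 + 175 = 419
// slat gap = ⌊(1776 − 15·60) / 16⌋ = 54
translate([163, 320, 0]) cube([82, 82, 446]);
translate([163, 1506, 0]) cube([82, 82, 446]);
translate([2021, 320, 0]) cube([82, 82, 446]);
translate([2021, 1506, 0]) cube([82, 82, 446]);
translate([245, 320, 244]) cube([1776, 32, 175]);
translate([245, 1556, 244]) cube([1776, 32, 175]);
translate([163, 402, 244]) cube([32, 1104, 175]);
translate([2071, 402, 244]) cube([32, 1104, 175]);
translate([299, 320, 419]) cube([60, 1268, 23]);
translate([413, 320, 419]) cube([60, 1268, 23]);
translate([527, 320, 419]) cube([60, 1268, 23]);
translate([641, 320, 419]) cube([60, 1268, 23]);
translate([755, 320, 419]) cube([60, 1268, 23]);
translate([869, 320, 419]) cube([60, 1268, 23]);
translate([983, 320, 419]) cube([60, 1268, 23]);
translate([1097, 320, 419]) cube([60, 1268, 23]);
translate([1211, 320, 419]) cube([60, 1268, 23]);
translate([1325, 320, 419]) cube([60, 1268, 23]);
translate([1439, 320, 419]) cube([60, 1268, 23]);
translate([1553, 320, 419]) cube([60, 1268, 23]);
translate([1667, 320, 419]) cube([60, 1268, 23]);
translate([1781, 320, 419]) cube([60, 1268, 23]);
translate([1895, 320, 419]) cube([60, 1268, 23]);


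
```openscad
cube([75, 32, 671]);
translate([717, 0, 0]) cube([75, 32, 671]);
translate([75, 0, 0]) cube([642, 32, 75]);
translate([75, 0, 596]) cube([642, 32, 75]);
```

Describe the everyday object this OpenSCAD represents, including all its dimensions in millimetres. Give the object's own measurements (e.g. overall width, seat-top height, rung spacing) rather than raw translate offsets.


A rectangular picture frame lying in the x–z plane (depth along y). The opening is 642 mm wide (x) by 521 mm tall (z), surrounded by a border 75 mm wide on all four sides. The frame is 32 mm deep and is made of two full-height vertical stiles with two horizontal rails fitted between them.
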